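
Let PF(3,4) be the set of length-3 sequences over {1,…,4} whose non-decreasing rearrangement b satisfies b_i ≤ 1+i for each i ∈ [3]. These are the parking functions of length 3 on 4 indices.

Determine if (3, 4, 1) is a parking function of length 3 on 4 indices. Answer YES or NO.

Order a: b = (1, 3, 4).
  b_1=1 ≤ 2
  b_2=3 ≤ 3
  b_3=4 ≤ 4
All bounds hold ⇒ YES

YES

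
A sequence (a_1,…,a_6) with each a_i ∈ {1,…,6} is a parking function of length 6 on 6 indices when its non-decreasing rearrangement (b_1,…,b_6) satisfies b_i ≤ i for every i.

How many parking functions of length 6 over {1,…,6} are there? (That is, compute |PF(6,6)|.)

Count = 1·7^5 = 1·16807 = 16807 [KW]
E.g. (5,1,1,1,4,5) → sorted (1,1,1,4,5,5): b_i ≤ i ∀i, a PF.

16807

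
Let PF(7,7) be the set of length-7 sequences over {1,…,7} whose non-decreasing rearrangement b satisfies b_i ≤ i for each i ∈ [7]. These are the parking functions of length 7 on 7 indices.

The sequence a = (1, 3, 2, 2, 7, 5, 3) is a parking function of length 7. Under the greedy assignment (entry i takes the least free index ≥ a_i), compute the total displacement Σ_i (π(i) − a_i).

Σπ(i) = 1+…+7 = 28; Σa = 1+3+2+2+7+5+3 = 23; disp = 28−23 = 5.

5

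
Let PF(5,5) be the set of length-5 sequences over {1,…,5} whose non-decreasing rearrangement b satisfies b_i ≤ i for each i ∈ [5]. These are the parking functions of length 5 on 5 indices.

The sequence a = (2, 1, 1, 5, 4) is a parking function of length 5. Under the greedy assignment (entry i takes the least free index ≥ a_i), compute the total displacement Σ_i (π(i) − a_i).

2

Σπ = 15 ({1..5} each once); Σa = 2+1+1+5+4 = 13; disp = 15−13 = 2.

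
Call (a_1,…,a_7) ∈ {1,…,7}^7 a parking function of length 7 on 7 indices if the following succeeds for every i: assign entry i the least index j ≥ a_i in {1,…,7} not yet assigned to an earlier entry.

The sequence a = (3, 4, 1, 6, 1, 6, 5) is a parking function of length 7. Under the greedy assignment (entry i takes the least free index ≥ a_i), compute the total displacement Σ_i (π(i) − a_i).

Σπ = 28 ({1..7} each once); Σa = 3+4+1+6+1+6+5 = 26; disp = 28−26 = 2.

2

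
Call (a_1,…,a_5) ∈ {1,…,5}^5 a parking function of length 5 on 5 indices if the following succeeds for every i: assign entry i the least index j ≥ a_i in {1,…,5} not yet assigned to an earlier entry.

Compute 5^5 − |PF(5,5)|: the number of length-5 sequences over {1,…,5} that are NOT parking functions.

1829

#PF = 1·6^4 = 1×1296 = 1296
E.g. (4,3,3,3,5) → sorted (3,3,3,4,5): b_1=3>1, not a PF.
5^5 − 1296 = 3125 − 1296 = 1829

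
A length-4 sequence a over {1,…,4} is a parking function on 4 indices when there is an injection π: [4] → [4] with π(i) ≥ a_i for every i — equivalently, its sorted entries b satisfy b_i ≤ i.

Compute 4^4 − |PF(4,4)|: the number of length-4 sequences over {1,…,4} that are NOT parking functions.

|PF(4,4)| = 1·5^3 = 1×125 = 125 [KW]
Check (4,4,4,4) → sorted (4,4,4,4): b_1=4>1, not a PF.
So 256 − 125 = 131 fail.

131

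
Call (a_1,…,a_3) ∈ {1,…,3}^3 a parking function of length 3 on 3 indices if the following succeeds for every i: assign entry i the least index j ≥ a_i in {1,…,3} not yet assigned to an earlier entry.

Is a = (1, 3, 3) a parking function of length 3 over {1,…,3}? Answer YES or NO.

Sorted: b = (1, 3, 3).
  b_1=1 ≤ 1
  b_2=3 > 2
  fails at i=2 ⇒ NO

NO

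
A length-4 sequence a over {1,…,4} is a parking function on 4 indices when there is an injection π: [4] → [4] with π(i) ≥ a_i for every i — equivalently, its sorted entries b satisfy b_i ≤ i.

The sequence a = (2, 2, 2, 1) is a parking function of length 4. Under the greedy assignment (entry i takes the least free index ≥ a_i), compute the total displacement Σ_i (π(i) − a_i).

3

Σπ(i) = 1+…+4 = 10; Σa = 2+2+2+1 = 7; disp = 10−7 = 3.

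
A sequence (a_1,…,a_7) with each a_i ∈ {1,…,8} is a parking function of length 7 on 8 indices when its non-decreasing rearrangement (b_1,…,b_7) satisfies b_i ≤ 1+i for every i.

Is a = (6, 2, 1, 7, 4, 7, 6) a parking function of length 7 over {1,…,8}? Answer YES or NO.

Order a: b = (1, 2, 4, 6, 6, 7, 7).
  b_1=1 ≤ 2
  b_2=2 ≤ 3
  b_3=4 ≤ 4
  b_4=6 > 5
  fails at i=4 ⇒ NO

NO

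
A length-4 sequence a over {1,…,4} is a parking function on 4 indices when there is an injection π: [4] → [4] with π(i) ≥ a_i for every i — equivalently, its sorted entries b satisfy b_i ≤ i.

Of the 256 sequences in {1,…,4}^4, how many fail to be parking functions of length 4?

131

|PF| = (4+1−4)·(4+1)^{4−1} = 1×125 = 125 (Pollak)
E.g. (3,4,4,3) → sorted (3,3,4,4): b_1=3>1, not a PF.
Total 256; non-PF = 256−125 = 131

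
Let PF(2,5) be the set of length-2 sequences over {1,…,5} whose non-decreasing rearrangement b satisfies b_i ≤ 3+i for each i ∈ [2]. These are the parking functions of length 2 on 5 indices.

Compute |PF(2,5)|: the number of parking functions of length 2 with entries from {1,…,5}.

|PF| = (5−2+1)·(5+1)^(2−1) = 4·6 = 24 (Konheim–Weiss)
Example (3,3) → sorted (3,3): b_i ≤ 3+i ∀i, a PF.

24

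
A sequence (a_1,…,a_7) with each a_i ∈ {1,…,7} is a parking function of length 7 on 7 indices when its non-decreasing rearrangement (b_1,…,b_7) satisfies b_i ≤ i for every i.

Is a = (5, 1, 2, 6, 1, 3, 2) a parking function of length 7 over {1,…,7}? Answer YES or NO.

Rearranged: b = (1, 1, 2, 2, 3, 5, 6).
  b_1=1 ≤ 1
  b_2=1 ≤ 2
  b_3=2 ≤ 3
  b_4=2 ≤ 4
  b_5=3 ≤ 5
  b_6=5 ≤ 6
  b_7=6 ≤ 7
All bounds hold ⇒ YES

YES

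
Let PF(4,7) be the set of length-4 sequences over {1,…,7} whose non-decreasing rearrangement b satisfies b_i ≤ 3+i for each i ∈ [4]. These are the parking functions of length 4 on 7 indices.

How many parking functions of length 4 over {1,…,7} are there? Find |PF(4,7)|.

|PF| = (7−4+1)·(7+1)^(4−1) = 4·512 = 2048
Example (2,4,6,2) → sorted (2,2,4,6): b_i ≤ 3+i ∀i, a PF.

2048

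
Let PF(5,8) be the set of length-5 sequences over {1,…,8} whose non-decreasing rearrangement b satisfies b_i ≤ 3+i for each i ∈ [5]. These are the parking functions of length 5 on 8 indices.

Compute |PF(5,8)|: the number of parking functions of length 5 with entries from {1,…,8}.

|PF| = 4·9^4 = 4×6561 = 26244 (Konheim–Weiss)
One tuple (7,7,6,1,5) → sorted (1,5,6,7,7): b_i ≤ 3+i ∀i, a PF.

26244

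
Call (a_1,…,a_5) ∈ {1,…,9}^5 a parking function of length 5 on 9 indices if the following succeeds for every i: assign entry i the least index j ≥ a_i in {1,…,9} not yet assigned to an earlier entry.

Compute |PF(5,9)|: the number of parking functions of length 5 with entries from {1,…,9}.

|PF| = (9+1−5)·(9+1)^{5−1} = 5·10000 = 50000 (Konheim–Weiss)
E.g. (8,8,4,7,6) → sorted (4,6,7,8,8): b_i ≤ 4+i ∀i, a PF.

50000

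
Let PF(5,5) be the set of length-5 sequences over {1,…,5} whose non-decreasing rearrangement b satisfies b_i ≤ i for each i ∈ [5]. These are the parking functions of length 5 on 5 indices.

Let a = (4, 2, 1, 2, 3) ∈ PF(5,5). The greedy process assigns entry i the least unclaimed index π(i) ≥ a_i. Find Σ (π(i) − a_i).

Σπ = 15 ({1..5} each once); Σa = 4+2+1+2+3 = 12; disp = 15−12 = 3.

3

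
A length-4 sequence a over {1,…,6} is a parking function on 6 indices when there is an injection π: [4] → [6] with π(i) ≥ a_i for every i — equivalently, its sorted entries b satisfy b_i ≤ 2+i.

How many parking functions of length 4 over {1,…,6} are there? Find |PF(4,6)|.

1029

|PF(4,6)| = (6+1−4)·(6+1)^{4−1} = 3×343 = 1029 (Konheim–Weiss)
Example (2,4,2,2) → sorted (2,2,2,4): b_i ≤ 2+i ∀i, a PF.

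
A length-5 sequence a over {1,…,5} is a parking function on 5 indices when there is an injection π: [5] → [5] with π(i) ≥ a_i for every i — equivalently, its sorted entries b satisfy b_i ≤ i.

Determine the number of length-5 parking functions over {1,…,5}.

Count = (6−5)·6^(5−1) = 1 · 1296 = 1296 (Konheim–Weiss)
E.g. (1,5,2,1,1) → sorted (1,1,1,2,5): b_i ≤ i ∀i, a PF.

1296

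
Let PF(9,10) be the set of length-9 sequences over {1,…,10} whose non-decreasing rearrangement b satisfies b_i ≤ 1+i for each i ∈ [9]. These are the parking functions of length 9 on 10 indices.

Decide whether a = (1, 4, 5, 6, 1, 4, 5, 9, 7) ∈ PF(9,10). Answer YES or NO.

Order a: b = (1, 1, 4, 4, 5, 5, 6, 7, 9).
  b_1=1 ≤ 2
  b_2=1 ≤ 3
  b_3=4 ≤ 4
  b_4=4 ≤ 5
  b_5=5 ≤ 6
  b_6=5 ≤ 7
  b_7=6 ≤ 8
  b_8=7 ≤ 9
  b_9=9 ≤ 10
All bounds hold ⇒ YES

YES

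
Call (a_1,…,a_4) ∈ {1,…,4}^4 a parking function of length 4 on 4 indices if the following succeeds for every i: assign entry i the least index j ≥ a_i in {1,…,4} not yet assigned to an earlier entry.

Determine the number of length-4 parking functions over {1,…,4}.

|PF| = (4+1−4)·(4+1)^{4−1} = 1 · 125 = 125 [KW]
Check (3,1,1,2) → sorted (1,1,2,3): b_i ≤ i ∀i, a PF.

125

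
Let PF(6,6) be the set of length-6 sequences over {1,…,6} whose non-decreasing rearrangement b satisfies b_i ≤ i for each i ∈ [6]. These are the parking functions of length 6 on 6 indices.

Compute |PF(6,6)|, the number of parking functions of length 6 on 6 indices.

#PF = (6+1−6)·(6+1)^{6−1} = 1 · 16807 = 16807 (Pollak)
E.g. (1,2,3,5,3,6) → sorted (1,2,3,3,5,6): b_i ≤ i ∀i, a PF.

16807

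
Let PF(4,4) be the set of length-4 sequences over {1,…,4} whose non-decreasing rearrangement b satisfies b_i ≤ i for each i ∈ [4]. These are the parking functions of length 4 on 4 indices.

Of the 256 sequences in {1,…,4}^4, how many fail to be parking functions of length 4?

Count = 1·5^3 = 1×125 = 125
Check (1,4,3,3) → sorted (1,3,3,4): b_2=3>2, not a PF.
4^4 − 125 = 256 − 125 = 131

131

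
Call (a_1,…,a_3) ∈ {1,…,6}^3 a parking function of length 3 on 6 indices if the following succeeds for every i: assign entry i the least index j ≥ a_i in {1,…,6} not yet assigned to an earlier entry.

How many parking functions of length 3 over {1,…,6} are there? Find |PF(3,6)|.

196

#PF = (7−3)·7^(3−1) = 4×49 = 196
Example (3,4,5) → sorted (3,4,5): b_i ≤ 3+i ∀i, a PF.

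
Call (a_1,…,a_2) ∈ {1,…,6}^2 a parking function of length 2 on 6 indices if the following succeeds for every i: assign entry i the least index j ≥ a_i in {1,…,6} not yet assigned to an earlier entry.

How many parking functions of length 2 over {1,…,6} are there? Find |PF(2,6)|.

35

Count = (7−2)·7^(2−1) = 5·7 = 35 [KW]
Example (4,5) → sorted (4,5): b_i ≤ 4+i ∀i, a PF.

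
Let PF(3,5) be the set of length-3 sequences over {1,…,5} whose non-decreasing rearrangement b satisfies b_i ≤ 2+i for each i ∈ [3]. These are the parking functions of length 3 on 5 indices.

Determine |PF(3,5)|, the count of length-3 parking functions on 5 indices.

Count = (6−3)·6^(3−1) = 3 · 36 = 108 [KW]
One tuple (5,4,3) → sorted (3,4,5): b_i ≤ 2+i ∀i, a PF.

108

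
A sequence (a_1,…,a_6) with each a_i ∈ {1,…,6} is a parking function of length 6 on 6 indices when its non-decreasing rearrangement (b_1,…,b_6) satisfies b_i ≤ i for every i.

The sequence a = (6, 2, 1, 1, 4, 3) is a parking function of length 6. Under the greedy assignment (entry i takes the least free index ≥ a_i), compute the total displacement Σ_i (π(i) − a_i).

4

Σπ = 21 ({1..6} each once); Σa = 6+2+1+1+4+3 = 17; disp = 21−17 = 4.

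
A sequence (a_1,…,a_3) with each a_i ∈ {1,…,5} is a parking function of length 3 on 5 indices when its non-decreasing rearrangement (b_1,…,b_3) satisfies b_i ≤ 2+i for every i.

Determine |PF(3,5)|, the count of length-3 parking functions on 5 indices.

#PF = (5−3+1)·(5+1)^(3−1) = 3×36 = 108
Check (4,2,1) → sorted (1,2,4): b_i ≤ 2+i ∀i, a PF.

108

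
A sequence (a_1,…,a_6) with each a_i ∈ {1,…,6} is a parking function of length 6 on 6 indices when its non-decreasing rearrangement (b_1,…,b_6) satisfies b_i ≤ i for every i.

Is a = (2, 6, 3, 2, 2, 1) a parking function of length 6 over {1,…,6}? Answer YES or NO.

Order a: b = (1, 2, 2, 2, 3, 6).
  b_1=1 ≤ 1
  b_2=2 ≤ 2
  b_3=2 ≤ 3
  b_4=2 ≤ 4
  b_5=3 ≤ 5
  b_6=6 ≤ 6
All bounds hold ⇒ YES

YES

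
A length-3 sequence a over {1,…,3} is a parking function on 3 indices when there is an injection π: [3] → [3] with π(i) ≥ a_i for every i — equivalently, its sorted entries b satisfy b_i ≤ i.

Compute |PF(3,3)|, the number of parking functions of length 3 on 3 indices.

Count = (4−3)·4^(3−1) = 1 · 16 = 16 [KW]
Example (1,3,1) → sorted (1,1,3): b_i ≤ i ∀i, a PF.

16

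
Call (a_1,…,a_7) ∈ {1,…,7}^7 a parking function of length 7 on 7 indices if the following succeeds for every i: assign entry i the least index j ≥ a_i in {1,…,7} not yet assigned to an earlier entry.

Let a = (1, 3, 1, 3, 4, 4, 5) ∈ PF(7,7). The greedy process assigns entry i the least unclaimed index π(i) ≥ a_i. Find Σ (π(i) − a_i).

7

Σπ(i) = 1+…+7 = 28; Σa = 1+3+1+3+4+4+5 = 21; disp = 28−21 = 7.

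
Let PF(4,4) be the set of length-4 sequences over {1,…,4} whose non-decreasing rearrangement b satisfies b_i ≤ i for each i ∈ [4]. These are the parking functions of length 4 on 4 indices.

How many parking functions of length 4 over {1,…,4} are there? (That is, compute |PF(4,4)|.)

Count = (4−4+1)·(4+1)^(4−1) = 1·125 = 125
E.g. (1,3,1,2) → sorted (1,1,2,3): b_i ≤ i ∀i, a PF.

125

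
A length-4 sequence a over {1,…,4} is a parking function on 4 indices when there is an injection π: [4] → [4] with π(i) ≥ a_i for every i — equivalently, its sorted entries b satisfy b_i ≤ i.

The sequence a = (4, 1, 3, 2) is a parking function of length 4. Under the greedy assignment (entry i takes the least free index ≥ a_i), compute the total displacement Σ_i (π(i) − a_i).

0

Σπ = 10 ({1..4} each once); Σa = 4+1+3+2 = 10; disp = 10−10 = 0.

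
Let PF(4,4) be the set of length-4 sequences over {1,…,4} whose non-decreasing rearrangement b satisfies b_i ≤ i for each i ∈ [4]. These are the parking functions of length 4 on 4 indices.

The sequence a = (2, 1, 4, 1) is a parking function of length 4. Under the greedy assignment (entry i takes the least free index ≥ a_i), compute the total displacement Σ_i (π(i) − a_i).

Σπ = 4·5/2 = 10 (π permutes [4]); Σa = 2+1+4+1 = 8; disp = 10−8 = 2.

2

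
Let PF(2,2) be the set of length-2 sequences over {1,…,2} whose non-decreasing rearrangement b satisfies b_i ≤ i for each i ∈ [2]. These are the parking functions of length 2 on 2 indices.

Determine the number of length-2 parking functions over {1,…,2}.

#PF = (2−2+1)·(2+1)^(2−1) = 1 · 3 = 3 (Konheim–Weiss)
E.g. (2,1) → sorted (1,2): b_i ≤ i ∀i, a PF.

3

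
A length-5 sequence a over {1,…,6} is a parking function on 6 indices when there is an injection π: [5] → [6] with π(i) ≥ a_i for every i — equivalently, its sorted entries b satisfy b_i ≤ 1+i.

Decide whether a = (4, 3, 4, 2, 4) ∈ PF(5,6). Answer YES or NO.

Sorted: b = (2, 3, 4, 4, 4).
  b_1=2 ≤ 2
  b_2=3 ≤ 3
  b_3=4 ≤ 4
  b_4=4 ≤ 5
  b_5=4 ≤ 6
All bounds hold ⇒ YES

YES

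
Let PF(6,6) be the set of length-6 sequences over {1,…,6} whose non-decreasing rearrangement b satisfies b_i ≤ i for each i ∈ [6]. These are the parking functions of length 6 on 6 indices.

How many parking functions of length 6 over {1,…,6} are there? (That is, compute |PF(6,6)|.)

16807

|PF(6,6)| = (6+1−6)·(6+1)^{6−1} = 1·16807 = 16807 (Pollak)
One tuple (2,5,3,3,1,3) → sorted (1,2,3,3,3,5): b_i ≤ i ∀i, a PF.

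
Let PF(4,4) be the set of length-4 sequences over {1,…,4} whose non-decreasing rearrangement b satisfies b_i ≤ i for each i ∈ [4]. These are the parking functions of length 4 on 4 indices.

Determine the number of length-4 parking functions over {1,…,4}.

|PF| = (4+1−4)·(4+1)^{4−1} = 1 · 125 = 125 (Pollak)
Example (3,1,3,1) → sorted (1,1,3,3): b_i ≤ i ∀i, a PF.

125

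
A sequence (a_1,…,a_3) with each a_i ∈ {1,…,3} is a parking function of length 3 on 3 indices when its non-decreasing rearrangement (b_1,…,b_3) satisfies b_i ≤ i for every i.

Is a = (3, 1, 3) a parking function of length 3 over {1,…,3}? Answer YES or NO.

Sorted: b = (1, 3, 3).
  b_1=1 ≤ 1
  b_2=3 > 2
  fails at i=2 ⇒ NO

NO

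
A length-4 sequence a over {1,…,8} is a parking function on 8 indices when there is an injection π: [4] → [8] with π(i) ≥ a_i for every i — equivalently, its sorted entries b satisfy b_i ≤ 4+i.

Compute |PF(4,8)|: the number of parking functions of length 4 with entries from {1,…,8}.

Count = (9−4)·9^(4−1) = 5×729 = 3645 (Konheim–Weiss)
Example (4,4,8,4) → sorted (4,4,4,8): b_i ≤ 4+i ∀i, a PF.

3645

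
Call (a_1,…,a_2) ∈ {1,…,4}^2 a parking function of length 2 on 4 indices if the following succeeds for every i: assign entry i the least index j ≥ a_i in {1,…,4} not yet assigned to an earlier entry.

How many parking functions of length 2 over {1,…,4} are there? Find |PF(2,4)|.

|PF| = (4+1−2)·(4+1)^{2−1} = 3×5 = 15
Check (4,2) → sorted (2,4): b_i ≤ 2+i ∀i, a PF.

15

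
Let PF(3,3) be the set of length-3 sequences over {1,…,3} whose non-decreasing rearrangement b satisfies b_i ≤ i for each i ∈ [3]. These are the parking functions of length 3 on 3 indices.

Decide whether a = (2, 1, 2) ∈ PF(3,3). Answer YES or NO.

YES

Sorted: b = (1, 2, 2).
  b_1=1 ≤ 1
  b_2=2 ≤ 2
  b_3=2 ≤ 3
All bounds hold ⇒ YES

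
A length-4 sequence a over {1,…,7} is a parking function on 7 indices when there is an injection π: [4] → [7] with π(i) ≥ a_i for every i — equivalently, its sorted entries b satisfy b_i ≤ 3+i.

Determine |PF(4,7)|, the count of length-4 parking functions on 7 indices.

|PF(4,7)| = (7−4+1)·(7+1)^(4−1) = 4×512 = 2048 (Pollak)
Check (4,3,5,3) → sorted (3,3,4,5): b_i ≤ 3+i ∀i, a PF.

2048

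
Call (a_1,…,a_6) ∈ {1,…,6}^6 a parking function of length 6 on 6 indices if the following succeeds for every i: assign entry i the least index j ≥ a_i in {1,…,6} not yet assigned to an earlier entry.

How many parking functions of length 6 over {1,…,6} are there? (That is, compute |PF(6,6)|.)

#PF = (6−6+1)·(6+1)^(6−1) = 1 · 16807 = 16807 (Konheim–Weiss)
Example (1,5,3,4,3,1) → sorted (1,1,3,3,4,5): b_i ≤ i ∀i, a PF.

16807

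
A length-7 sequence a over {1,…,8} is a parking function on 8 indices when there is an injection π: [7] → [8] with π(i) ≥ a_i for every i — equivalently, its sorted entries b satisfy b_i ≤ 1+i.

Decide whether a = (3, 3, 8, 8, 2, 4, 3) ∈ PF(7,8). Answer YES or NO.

Order a: b = (2, 3, 3, 3, 4, 8, 8).
  b_1=2 ≤ 2
  b_2=3 ≤ 3
  b_3=3 ≤ 4
  b_4=3 ≤ 5
  b_5=4 ≤ 6
  b_6=8 > 7
  fails at i=6 ⇒ NO

NO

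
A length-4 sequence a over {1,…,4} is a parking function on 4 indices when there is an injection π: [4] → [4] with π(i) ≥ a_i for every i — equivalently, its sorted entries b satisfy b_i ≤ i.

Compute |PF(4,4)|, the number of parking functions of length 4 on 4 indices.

125

Count = (5−4)·5^(4−1) = 1×125 = 125 (Pollak)
Check (3,1,4,1) → sorted (1,1,3,4): b_i ≤ i ∀i, a PF.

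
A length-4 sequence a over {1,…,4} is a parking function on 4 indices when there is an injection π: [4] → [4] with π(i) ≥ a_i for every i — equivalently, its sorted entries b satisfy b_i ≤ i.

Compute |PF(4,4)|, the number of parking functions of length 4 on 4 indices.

|PF| = (4+1−4)·(4+1)^{4−1} = 1 · 125 = 125 (Konheim–Weiss)
E.g. (1,2,3,2) → sorted (1,2,2,3): b_i ≤ i ∀i, a PF.

125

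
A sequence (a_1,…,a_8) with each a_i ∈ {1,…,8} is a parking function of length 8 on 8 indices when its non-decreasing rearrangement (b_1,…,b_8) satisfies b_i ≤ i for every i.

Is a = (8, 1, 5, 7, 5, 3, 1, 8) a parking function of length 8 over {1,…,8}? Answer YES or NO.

Rearranged: b = (1, 1, 3, 5, 5, 7, 8, 8).
  b_1=1 ≤ 1
  b_2=1 ≤ 2
  b_3=3 ≤ 3
  b_4=5 > 4
  fails at i=4 ⇒ NO

NO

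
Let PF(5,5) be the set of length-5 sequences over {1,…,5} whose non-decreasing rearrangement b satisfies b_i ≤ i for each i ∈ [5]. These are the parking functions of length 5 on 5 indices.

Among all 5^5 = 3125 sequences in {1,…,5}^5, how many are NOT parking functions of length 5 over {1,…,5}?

#PF = (5−5+1)·(5+1)^(5−1) = 1·1296 = 1296
One tuple (2,5,5,5,4) → sorted (2,4,5,5,5): b_1=2>1, not a PF.
So 3125 − 1296 = 1829 fail.

1829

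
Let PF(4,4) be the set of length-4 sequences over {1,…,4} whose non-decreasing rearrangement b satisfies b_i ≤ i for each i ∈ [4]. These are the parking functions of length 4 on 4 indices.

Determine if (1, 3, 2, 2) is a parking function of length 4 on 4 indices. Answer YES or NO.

YES

Order a: b = (1, 2, 2, 3).
  b_1=1 ≤ 1
  b_2=2 ≤ 2
  b_3=2 ≤ 3
  b_4=3 ≤ 4
All bounds hold ⇒ YES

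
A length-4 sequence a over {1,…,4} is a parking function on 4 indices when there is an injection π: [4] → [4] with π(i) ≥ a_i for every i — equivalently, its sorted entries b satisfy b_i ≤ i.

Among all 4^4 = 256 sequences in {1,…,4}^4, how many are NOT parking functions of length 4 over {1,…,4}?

131

#PF = (5−4)·5^(4−1) = 1×125 = 125 (Konheim–Weiss)
One tuple (4,4,4,3) → sorted (3,4,4,4): b_1=3>1, not a PF.
4^4 − 125 = 256 − 125 = 131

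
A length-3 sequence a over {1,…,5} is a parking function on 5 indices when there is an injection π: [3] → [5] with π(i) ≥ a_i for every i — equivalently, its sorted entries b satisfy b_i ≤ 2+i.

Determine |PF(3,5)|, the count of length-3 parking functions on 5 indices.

|PF| = (5+1−3)·(5+1)^{3−1} = 3 · 36 = 108
Check (3,4,4) → sorted (3,4,4): b_i ≤ 2+i ∀i, a PF.

108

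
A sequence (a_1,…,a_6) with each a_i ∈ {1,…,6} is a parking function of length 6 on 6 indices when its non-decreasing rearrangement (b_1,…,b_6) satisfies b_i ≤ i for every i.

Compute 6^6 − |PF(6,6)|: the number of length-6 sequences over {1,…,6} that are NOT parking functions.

|PF| = (6−6+1)·(6+1)^(6−1) = 1×16807 = 16807 (Pollak)
Example (5,5,5,4,4,5) → sorted (4,4,5,5,5,5): b_1=4>1, not a PF.
So 46656 − 16807 = 29849 fail.

29849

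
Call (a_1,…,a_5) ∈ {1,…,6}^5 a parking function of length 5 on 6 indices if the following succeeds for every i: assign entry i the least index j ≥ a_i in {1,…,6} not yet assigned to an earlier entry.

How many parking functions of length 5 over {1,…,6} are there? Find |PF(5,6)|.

4802

Count = (6−5+1)·(6+1)^(5−1) = 2·2401 = 4802 (Konheim–Weiss)
Check (4,2,2,5,5) → sorted (2,2,4,5,5): b_i ≤ 1+i ∀i, a PF.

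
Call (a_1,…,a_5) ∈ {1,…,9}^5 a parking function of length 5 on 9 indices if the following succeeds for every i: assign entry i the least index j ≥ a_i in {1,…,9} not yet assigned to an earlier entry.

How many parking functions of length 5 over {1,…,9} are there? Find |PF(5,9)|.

|PF| = (9−5+1)·(9+1)^(5−1) = 5 · 10000 = 50000
One tuple (5,2,6,6,3) → sorted (2,3,5,6,6): b_i ≤ 4+i ∀i, a PF.

50000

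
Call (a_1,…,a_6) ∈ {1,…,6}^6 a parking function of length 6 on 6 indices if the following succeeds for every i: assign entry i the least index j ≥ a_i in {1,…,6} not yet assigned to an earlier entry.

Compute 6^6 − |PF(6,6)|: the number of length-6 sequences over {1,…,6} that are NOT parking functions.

29849

#PF = (7−6)·7^(6−1) = 1 · 16807 = 16807 (Pollak)
Check (3,1,6,4,6,6) → sorted (1,3,4,6,6,6): b_2=3>2, not a PF.
So 46656 − 16807 = 29849 fail.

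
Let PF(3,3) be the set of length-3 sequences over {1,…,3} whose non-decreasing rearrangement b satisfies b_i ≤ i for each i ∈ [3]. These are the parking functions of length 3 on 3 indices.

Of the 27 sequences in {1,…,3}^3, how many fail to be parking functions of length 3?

|PF(3,3)| = (3+1−3)·(3+1)^{3−1} = 1 · 16 = 16 [KW]
One tuple (3,3,1) → sorted (1,3,3): b_2=3>2, not a PF.
3^3 − 16 = 27 − 16 = 11

11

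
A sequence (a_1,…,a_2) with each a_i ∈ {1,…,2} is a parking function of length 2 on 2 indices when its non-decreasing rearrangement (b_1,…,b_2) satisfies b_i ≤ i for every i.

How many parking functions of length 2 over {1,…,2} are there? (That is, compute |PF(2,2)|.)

3

Count = (2−2+1)·(2+1)^(2−1) = 1 · 3 = 3
E.g. (1,2) → sorted (1,2): b_i ≤ i ∀i, a PF.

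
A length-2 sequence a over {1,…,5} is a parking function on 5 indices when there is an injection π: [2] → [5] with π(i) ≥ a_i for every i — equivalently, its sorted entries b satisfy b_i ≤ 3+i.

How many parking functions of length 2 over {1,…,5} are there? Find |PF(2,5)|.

24

|PF(2,5)| = (5−2+1)·(5+1)^(2−1) = 4·6 = 24 (Pollak)
E.g. (2,3) → sorted (2,3): b_i ≤ 3+i ∀i, a PF.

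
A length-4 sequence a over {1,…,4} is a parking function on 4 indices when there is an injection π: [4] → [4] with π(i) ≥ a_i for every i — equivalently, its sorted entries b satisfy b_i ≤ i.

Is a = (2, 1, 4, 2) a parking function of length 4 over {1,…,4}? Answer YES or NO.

Sorted: b = (1, 2, 2, 4).
  b_1=1 ≤ 1
  b_2=2 ≤ 2
  b_3=2 ≤ 3
  b_4=4 ≤ 4
All bounds hold ⇒ YES

YES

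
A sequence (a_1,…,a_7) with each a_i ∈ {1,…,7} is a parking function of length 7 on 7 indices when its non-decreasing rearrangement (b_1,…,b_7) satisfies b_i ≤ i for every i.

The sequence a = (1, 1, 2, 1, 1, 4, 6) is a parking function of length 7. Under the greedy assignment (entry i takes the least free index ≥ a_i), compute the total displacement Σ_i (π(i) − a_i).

12

Σπ(i) = 1+…+7 = 28; Σa = 1+1+2+1+1+4+6 = 16; disp = 28−16 = 12.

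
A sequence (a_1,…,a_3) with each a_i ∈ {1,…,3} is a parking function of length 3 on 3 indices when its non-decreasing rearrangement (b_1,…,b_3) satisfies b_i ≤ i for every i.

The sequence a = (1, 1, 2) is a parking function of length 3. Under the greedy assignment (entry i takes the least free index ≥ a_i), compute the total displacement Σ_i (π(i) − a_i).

2

Σπ = 6 ({1..3} each once); Σa = 1+1+2 = 4; disp = 6−4 = 2.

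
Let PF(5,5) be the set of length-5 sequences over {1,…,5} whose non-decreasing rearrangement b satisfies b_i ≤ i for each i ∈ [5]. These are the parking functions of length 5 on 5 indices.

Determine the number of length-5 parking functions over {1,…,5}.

1296

|PF| = (5−5+1)·(5+1)^(5−1) = 1 · 1296 = 1296 [KW]
One tuple (3,2,3,1,3) → sorted (1,2,3,3,3): b_i ≤ i ∀i, a PF.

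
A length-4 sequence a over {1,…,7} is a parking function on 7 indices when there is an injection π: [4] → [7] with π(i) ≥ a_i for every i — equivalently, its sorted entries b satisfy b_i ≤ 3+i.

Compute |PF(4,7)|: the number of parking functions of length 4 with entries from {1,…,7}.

2048

|PF| = 4·8^3 = 4 · 512 = 2048 (Konheim–Weiss)
One tuple (5,1,5,5) → sorted (1,5,5,5): b_i ≤ 3+i ∀i, a PF.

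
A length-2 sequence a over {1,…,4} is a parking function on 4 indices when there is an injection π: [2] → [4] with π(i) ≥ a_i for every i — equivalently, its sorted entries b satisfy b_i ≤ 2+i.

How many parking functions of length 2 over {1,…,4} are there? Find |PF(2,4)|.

#PF = (4+1−2)·(4+1)^{2−1} = 3×5 = 15
Check (2,1) → sorted (1,2): b_i ≤ 2+i ∀i, a PF.

15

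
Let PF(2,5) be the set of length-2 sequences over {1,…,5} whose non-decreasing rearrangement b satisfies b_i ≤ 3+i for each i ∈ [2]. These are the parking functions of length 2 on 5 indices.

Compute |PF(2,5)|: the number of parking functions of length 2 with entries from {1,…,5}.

24

Count = (6−2)·6^(2−1) = 4×6 = 24
Example (2,3) → sorted (2,3): b_i ≤ 3+i ∀i, a PF.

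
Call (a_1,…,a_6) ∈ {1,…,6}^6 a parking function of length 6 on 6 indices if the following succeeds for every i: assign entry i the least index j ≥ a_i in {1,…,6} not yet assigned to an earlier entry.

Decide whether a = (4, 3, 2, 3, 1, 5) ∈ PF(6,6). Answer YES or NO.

Sorted: b = (1, 2, 3, 3, 4, 5).
  b_1=1 ≤ 1
  b_2=2 ≤ 2
  b_3=3 ≤ 3
  b_4=3 ≤ 4
  b_5=4 ≤ 5
  b_6=5 ≤ 6
All bounds hold ⇒ YES

YES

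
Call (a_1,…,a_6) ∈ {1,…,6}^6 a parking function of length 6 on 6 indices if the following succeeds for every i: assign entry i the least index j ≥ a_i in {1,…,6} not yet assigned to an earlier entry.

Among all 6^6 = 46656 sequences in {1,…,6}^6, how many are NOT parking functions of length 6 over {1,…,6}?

29849

Count = 1·7^5 = 1·16807 = 16807 (Konheim–Weiss)
One tuple (5,6,2,1,5,6) → sorted (1,2,5,5,6,6): b_3=5>3, not a PF.
6^6 − 16807 = 46656 − 16807 = 29849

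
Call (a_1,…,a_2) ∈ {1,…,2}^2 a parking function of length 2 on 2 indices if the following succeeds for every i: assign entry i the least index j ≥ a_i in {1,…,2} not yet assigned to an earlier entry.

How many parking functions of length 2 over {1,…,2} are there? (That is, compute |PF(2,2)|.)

3

#PF = (2+1−2)·(2+1)^{2−1} = 1·3 = 3 (Konheim–Weiss)
E.g. (2,1) → sorted (1,2): b_i ≤ i ∀i, a PF.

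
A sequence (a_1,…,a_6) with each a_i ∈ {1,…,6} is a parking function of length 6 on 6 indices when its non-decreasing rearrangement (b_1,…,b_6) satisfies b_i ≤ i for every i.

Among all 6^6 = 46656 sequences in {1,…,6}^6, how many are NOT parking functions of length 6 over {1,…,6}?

Count = (6−6+1)·(6+1)^(6−1) = 1×16807 = 16807 (Pollak)
E.g. (3,5,6,5,5,5) → sorted (3,5,5,5,5,6): b_1=3>1, not a PF.
So 46656 − 16807 = 29849 fail.

29849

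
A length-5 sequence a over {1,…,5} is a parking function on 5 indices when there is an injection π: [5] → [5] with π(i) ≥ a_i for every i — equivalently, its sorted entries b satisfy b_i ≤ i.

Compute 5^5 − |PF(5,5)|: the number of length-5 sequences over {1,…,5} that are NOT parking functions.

#PF = (6−5)·6^(5−1) = 1 · 1296 = 1296 [KW]
Example (3,3,5,5,4) → sorted (3,3,4,5,5): b_1=3>1, not a PF.
5^5 − 1296 = 3125 − 1296 = 1829

1829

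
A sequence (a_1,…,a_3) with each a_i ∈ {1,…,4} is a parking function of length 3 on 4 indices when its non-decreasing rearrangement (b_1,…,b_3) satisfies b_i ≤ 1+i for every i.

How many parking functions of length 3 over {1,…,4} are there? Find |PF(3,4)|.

50

#PF = (5−3)·5^(3−1) = 2·25 = 50 [KW]
E.g. (4,3,1) → sorted (1,3,4): b_i ≤ 1+i ∀i, a PF.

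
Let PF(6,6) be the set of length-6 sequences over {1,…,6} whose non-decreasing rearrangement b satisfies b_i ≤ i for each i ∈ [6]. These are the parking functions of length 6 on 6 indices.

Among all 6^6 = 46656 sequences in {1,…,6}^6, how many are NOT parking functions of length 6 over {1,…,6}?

29849

|PF(6,6)| = 1·7^5 = 1×16807 = 16807 (Pollak)
Check (3,2,6,6,5,3) → sorted (2,3,3,5,6,6): b_1=2>1, not a PF.
Total 46656; non-PF = 46656−16807 = 29849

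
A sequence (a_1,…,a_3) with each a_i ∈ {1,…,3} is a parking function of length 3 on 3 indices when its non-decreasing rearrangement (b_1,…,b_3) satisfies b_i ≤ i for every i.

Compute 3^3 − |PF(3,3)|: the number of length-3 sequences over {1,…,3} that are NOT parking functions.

Count = 1·4^2 = 1 · 16 = 16 [KW]
Example (2,3,3) → sorted (2,3,3): b_1=2>1, not a PF.
So 27 − 16 = 11 fail.

11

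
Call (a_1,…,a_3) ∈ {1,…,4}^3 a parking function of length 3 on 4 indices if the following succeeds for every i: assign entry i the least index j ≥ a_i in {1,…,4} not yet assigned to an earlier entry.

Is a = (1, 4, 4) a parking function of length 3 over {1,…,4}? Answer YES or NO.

NO

Order a: b = (1, 4, 4).
  b_1=1 ≤ 2
  b_2=4 > 3
  fails at i=2 ⇒ NO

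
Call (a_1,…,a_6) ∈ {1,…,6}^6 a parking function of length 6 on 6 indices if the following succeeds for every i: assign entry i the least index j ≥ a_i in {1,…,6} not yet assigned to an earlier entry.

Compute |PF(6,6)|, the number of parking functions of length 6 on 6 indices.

16807

#PF = (7−6)·7^(6−1) = 1 · 16807 = 16807
Example (1,5,5,3,1,3) → sorted (1,1,3,3,5,5): b_i ≤ i ∀i, a PF.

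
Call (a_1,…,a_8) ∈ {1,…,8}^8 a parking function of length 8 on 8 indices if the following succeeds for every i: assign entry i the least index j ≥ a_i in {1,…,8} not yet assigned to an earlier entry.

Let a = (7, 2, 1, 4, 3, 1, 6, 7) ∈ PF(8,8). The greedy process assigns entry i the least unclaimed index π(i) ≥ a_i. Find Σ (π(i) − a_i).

5

Σπ(i) = 1+…+8 = 36; Σa = 7+2+1+4+3+1+6+7 = 31; disp = 36−31 = 5.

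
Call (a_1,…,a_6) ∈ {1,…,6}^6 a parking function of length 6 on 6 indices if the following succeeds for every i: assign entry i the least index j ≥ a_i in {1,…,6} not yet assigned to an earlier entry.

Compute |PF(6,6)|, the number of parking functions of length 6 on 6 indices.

16807

Count = (7−6)·7^(6−1) = 1·16807 = 16807 (Konheim–Weiss)
E.g. (1,2,5,1,6,4) → sorted (1,1,2,4,5,6): b_i ≤ i ∀i, a PF.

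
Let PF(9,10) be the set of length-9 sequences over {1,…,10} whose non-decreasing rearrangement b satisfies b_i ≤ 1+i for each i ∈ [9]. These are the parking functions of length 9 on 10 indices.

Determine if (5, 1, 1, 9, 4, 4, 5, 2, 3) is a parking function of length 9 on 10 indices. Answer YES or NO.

YES

Order a: b = (1, 1, 2, 3, 4, 4, 5, 5, 9).
  b_1=1 ≤ 2
  b_2=1 ≤ 3
  b_3=2 ≤ 4
  b_4=3 ≤ 5
  b_5=4 ≤ 6
  b_6=4 ≤ 7
  b_7=5 ≤ 8
  b_8=5 ≤ 9
  b_9=9 ≤ 10
All bounds hold ⇒ YES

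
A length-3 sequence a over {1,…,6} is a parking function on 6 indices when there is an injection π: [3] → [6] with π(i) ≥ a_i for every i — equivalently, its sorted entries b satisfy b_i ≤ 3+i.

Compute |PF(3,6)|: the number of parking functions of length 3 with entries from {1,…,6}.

|PF| = (6+1−3)·(6+1)^{3−1} = 4 · 49 = 196 [KW]
Example (2,1,1) → sorted (1,1,2): b_i ≤ 3+i ∀i, a PF.

196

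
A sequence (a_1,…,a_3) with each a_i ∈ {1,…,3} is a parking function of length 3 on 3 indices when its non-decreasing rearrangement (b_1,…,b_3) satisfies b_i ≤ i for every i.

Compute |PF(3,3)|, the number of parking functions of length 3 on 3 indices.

|PF| = (4−3)·4^(3−1) = 1·16 = 16 (Konheim–Weiss)
Example (3,1,2) → sorted (1,2,3): b_i ≤ i ∀i, a PF.

16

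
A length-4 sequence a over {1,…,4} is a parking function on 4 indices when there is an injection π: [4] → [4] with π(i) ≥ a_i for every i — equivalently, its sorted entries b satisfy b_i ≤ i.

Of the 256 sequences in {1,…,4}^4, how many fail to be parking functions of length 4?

#PF = (5−4)·5^(4−1) = 1 · 125 = 125 (Pollak)
Example (4,2,3,3) → sorted (2,3,3,4): b_1=2>1, not a PF.
4^4 − 125 = 256 − 125 = 131

131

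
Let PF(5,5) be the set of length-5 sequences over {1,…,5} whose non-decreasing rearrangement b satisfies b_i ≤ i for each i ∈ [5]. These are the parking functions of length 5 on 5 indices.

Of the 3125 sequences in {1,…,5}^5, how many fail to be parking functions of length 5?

1829

#PF = (6−5)·6^(5−1) = 1·1296 = 1296 (Pollak)
Check (5,5,4,5,1) → sorted (1,4,5,5,5): b_2=4>2, not a PF.
So 3125 − 1296 = 1829 fail.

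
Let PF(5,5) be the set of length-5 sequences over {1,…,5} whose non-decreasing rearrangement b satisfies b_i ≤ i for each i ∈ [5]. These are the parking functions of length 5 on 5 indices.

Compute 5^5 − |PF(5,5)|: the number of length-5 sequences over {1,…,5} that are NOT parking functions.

#PF = (6−5)·6^(5−1) = 1×1296 = 1296 (Konheim–Weiss)
Check (4,5,5,1,2) → sorted (1,2,4,5,5): b_3=4>3, not a PF.
Total 3125; non-PF = 3125−1296 = 1829

1829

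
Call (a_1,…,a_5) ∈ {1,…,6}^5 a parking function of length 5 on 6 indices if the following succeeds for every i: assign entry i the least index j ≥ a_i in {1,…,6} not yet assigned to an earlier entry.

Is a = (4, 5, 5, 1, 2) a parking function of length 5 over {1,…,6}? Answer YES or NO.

Sorted: b = (1, 2, 4, 5, 5).
  b_1=1 ≤ 2
  b_2=2 ≤ 3
  b_3=4 ≤ 4
  b_4=5 ≤ 5
  b_5=5 ≤ 6
All bounds hold ⇒ YES

YES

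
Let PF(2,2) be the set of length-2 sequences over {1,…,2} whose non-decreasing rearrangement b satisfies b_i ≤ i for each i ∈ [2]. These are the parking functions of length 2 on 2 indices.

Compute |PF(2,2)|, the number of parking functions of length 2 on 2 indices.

|PF(2,2)| = 1·3^1 = 1·3 = 3 [KW]
Example (1,1) → sorted (1,1): b_i ≤ i ∀i, a PF.

3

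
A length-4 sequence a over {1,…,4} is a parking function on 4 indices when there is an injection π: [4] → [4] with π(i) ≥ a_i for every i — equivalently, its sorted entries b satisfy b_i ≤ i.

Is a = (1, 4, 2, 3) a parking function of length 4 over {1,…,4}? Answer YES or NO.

YES

Sorted: b = (1, 2, 3, 4).
  b_1=1 ≤ 1
  b_2=2 ≤ 2
  b_3=3 ≤ 3
  b_4=4 ≤ 4
All bounds hold ⇒ YES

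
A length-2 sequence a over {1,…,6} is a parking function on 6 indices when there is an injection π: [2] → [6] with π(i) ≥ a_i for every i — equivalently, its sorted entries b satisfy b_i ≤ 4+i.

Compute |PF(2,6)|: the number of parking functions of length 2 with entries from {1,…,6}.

35

|PF| = 5·7^1 = 5 · 7 = 35 [KW]
Example (3,2) → sorted (2,3): b_i ≤ 4+i ∀i, a PF.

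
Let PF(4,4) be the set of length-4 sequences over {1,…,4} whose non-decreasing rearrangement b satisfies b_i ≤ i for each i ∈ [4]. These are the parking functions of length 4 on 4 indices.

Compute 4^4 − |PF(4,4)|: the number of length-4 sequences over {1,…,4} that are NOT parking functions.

|PF| = (5−4)·5^(4−1) = 1·125 = 125 [KW]
Check (3,3,3,4) → sorted (3,3,3,4): b_1=3>1, not a PF.
So 256 − 125 = 131 fail.

131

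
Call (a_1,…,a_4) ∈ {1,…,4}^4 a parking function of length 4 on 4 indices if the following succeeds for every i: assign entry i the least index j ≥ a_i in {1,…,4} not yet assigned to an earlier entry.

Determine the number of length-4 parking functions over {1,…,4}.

125

|PF| = 1·5^3 = 1 · 125 = 125 [KW]
One tuple (1,1,1,3) → sorted (1,1,1,3): b_i ≤ i ∀i, a PF.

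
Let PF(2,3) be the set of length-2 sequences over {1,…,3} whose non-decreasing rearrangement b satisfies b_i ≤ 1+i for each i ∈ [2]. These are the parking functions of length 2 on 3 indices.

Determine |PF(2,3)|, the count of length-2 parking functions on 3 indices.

8

|PF| = (3+1−2)·(3+1)^{2−1} = 2·4 = 8 [KW]
E.g. (3,1) → sorted (1,3): b_i ≤ 1+i ∀i, a PF.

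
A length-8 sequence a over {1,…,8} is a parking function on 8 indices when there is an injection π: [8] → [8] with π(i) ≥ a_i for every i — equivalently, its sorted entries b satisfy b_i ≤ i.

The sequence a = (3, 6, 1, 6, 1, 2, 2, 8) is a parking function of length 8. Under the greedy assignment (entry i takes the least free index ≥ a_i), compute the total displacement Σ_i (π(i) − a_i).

7

Σπ = 8·9/2 = 36 (π permutes [8]); Σa = 3+6+1+6+1+2+2+8 = 29; disp = 36−29 = 7.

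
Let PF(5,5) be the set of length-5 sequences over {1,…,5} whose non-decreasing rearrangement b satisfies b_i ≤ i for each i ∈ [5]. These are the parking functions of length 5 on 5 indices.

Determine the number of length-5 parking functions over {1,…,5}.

1296

|PF(5,5)| = 1·6^4 = 1 · 1296 = 1296 (Konheim–Weiss)
E.g. (4,3,1,3,1) → sorted (1,1,3,3,4): b_i ≤ i ∀i, a PF.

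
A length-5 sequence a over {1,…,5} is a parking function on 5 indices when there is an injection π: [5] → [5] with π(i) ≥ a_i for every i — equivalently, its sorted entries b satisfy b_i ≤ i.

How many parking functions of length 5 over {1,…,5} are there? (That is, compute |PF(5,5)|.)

1296

Count = (5−5+1)·(5+1)^(5−1) = 1 · 1296 = 1296 (Pollak)
One tuple (2,5,1,2,4) → sorted (1,2,2,4,5): b_i ≤ i ∀i, a PF.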